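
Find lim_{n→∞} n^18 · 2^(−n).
lim = 0

Exponentials with base > 1 dominate every fixed polynomial: for any fixed c, n^c / 2^n → 0 as n → ∞ (e.g. by the ratio test, or by writing 2^n = e^(n ln 2) and noting e^(n ln 2) / n^c → ∞). Hence n^18 · 2^(−n) = n^18 / 2^n → 0.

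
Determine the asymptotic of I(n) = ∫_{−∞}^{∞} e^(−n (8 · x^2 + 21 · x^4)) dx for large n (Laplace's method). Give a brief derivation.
I(n) ~ sqrt(π/(8n))

φ(x) = 8 · x^2 + 21 · x^4 has its unique global minimum at x* = 0 (since φ'(x) = 16x + 84x^3 = 0 only at x = 0 for real x with both coefficients positive, and φ → ∞ as |x| → ∞). At x* = 0, φ(0) = 0 and φ''(0) = 16. Laplace's method then gives
  I(n) ~ sqrt(2π / (n · φ''(0))) · e^(−n φ(0)) = sqrt(2π / (16n)) = sqrt(π/(8n)).
The 21 · x^4 term contributes only at subleading order (an O(1/n) relative correction).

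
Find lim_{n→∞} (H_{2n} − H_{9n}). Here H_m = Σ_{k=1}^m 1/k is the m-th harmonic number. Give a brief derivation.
lim = ln(2/9)

Euler-Maclaurin gives H_m = ln m + γ + 1/(2m) + O(1/m^2). The γ and O(1/m) terms cancel in the difference:
  H_{2n} − H_{9n} = ln(2n) − ln(9n) + O(1/n) = ln(2/9) + O(1/n).
Hence the limit is ln(2/9).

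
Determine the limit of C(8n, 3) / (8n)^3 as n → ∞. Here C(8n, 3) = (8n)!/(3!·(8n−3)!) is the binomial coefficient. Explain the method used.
lim = 1/3! = 1/6

With N = 8n → ∞: C(N, 3) / N^3 = [N(N−1)…(N−2)] / (3! · N^3) = (1/3!) · 1 · (1 − 1/(8n)) · (1 − 2/(8n)). Each factor → 1 as N → ∞, so the limit is 1/3! = 1/6.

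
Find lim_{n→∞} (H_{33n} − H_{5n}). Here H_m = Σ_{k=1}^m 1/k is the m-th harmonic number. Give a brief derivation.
lim = ln(33/5)

Euler-Maclaurin gives H_m = ln m + γ + 1/(2m) + O(1/m^2). The γ and O(1/m) terms cancel in the difference:
  H_{33n} − H_{5n} = ln(33n) − ln(5n) + O(1/n) = ln(33/5) + O(1/n).
Hence the limit is ln(33/5).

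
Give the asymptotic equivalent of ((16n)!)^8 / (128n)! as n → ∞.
((16n)!)^8/(128n)! ~ ((2π·16n)^(7/2) / sqrt(8)) · 8^(−8·16n)  →  0

Write N = 16n. Stirling: N! ~ sqrt(2π N)(N/e)^N and (8N)! ~ sqrt(2π·8N)·(8N/e)^(8N).
  (N!)^8/(8N)! ~ (2π N)^(8/2) (N/e)^(8N) / [sqrt(2π·8N) (8N/e)^(8N)]
     = (2π N)^(8/2) / sqrt(2π·8N) · (N/(8N))^(8N)
     = (2π N)^((8−1)/2) / sqrt(8) · 8^(−8N).
Since 8^8 > 1, the factor 8^(−8N) decays exponentially, so the ratio → 0. Substituting N = 16n gives the stated form.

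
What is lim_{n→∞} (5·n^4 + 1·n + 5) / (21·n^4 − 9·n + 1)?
lim = 5/21

For large n the leading n^4 terms dominate both numerator and denominator. Dividing top and bottom by n^4, every other term tends to 0, leaving 5/21.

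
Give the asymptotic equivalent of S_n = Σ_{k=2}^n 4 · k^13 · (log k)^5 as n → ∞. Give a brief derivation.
S_n ~ 2 · n^14 · (log n)^5 / 7

By integral comparison, S_n = ∫_1^n 4 · x^13 · (log x)^5 dx + O(n^13 · (log n)^5). For the integral, the leading term of ∫_1^n x^13 (log x)^5 dx is n^14/14 · (log n)^5 (by repeated integration by parts; each step lowers the log-exponent and produces a relatively O(1/log n) correction). Hence S_n ~ 2 · n^14 · (log n)^5 / 7.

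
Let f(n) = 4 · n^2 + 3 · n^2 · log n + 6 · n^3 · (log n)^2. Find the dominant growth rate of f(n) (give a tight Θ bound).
f(n) ∈ Θ(n^3 · (log n)^2)

Compare the terms by growth order. For large n, n^a · (log n)^b dominates n^a' · (log n)^b' iff a > a', or (a = a' and b > b'). Ranking the 3 terms shows the dominant one is 6 · n^3 · (log n)^2. Hence f(n) ∈ Θ(n^3 · (log n)^2).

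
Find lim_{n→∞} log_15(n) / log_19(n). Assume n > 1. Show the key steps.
lim = ln(19) / ln(15) = log_15(19)

Change of base: log_15(n) = ln n / ln 15 and log_19(n) = ln n / ln 19. The ratio is (ln n / ln 15) · (ln 19 / ln n) = ln 19 / ln 15, a constant independent of n. So the limit is ln 19 / ln 15 = log_15(19).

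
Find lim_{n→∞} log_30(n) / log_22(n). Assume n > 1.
lim = ln(22) / ln(30) = log_30(22)

Change of base: log_30(n) = ln n / ln 30 and log_22(n) = ln n / ln 22. The ratio is (ln n / ln 30) · (ln 22 / ln n) = ln 22 / ln 30, a constant independent of n. So the limit is ln 22 / ln 30 = log_30(22).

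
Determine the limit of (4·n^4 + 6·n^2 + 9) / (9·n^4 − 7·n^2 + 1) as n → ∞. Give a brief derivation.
lim = 4/9

For large n the leading n^4 terms dominate both numerator and denominator. Dividing top and bottom by n^4, every other term tends to 0, leaving 4/9.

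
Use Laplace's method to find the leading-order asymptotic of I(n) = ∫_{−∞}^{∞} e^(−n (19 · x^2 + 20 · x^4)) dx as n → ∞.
I(n) ~ sqrt(π/(19n))

φ(x) = 19 · x^2 + 20 · x^4 has its unique global minimum at x* = 0 (since φ'(x) = 38x + 80x^3 = 0 only at x = 0 for real x with both coefficients positive, and φ → ∞ as |x| → ∞). At x* = 0, φ(0) = 0 and φ''(0) = 38. Laplace's method then gives
  I(n) ~ sqrt(2π / (n · φ''(0))) · e^(−n φ(0)) = sqrt(2π / (38n)) = sqrt(π/(19n)).
The 20 · x^4 term contributes only at subleading order (an O(1/n) relative correction).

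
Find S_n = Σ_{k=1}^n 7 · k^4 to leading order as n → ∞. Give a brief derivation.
S_n ~ 7 · n^5 / 5

By integral comparison (Euler-Maclaurin), Σ_{k=1}^n 7 · k^4 = 7 · ∫_0^n x^4 dx + O(n^4) = 7 · n^5/5 + O(n^4). (Equivalently, Faulhaber's formula gives the same leading term.)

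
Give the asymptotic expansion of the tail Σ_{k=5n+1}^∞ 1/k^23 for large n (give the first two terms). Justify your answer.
Σ_{k>5n} 1/k^23 = 1/(22 · (5n)^22) − 1/(2 · (5n)^23) + O(1/(5n)^24)

Compare to the integral: ∫_{5n}^∞ x^(−23) dx = [−x^(−22)/22]_{5n}^∞ = 1/((23−1)·(5n)^22). The Euler-Maclaurin correction adds −f(5n)/2 = −1/(2·(5n)^23). Euler-Maclaurin then gives
  Σ_{k>5n} 1/k^23 = ∫_{5n}^∞ dx/x^23 − 1/(2·(5n)^23) + O(1/(5n)^24).
(Equivalently this is ζ(23) − Σ_{k≤5n} 1/k^23.)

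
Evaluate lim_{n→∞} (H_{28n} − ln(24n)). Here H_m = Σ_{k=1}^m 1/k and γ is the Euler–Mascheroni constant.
lim = ln(7/6) + γ

By Euler-Maclaurin, H_m = ln m + γ + O(1/m). So
  H_{28n} − ln(24n) = ln(28n) + γ − ln(24n) + O(1/n)
                       = ln(28/24) + γ + O(1/n).
Hence the limit is ln(28/24) + γ (= ln(7/6)).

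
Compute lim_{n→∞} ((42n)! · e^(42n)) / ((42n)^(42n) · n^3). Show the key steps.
lim = 0

Stirling: (42n)! ~ sqrt(2π·42n) · (42n/e)^(42n). Hence
  (42n)! · e^(42n) / (42n)^(42n) ~ sqrt(2π·42n).
Dividing by n^3: sqrt(2π·42n) / n^3 = sqrt(2π·42) · n^((1−6)/2), so the expression behaves like sqrt(2π·42) · n^((1−6)/2) → 0.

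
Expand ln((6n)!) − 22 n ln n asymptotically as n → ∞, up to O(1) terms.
ln((6n)!) − 22 n ln n = −16 n ln n + 6(ln 6 − 1) n + (1/2) ln(2π·6n) + O(1/n)

Stirling: ln((6n)!) = 6n ln(6n) − 6n + (1/2) ln(2π·6n) + O(1/n).
Expand 6n ln(6n) = 6n (ln n + ln 6) = 6n ln n + 6n ln 6.
Subtract 22n ln n: leading term is (6 − 22) n ln n = −16 n ln n. The next term is 6n ln 6 − 6n = 6(ln 6 − 1) n. Then the (1/2) ln(2π·6n) correction.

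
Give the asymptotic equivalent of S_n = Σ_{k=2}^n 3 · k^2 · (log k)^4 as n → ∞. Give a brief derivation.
S_n ~ n^3 · (log n)^4

By integral comparison, S_n = ∫_1^n 3 · x^2 · (log x)^4 dx + O(n^2 · (log n)^4). For the integral, the leading term of ∫_1^n x^2 (log x)^4 dx is n^3/3 · (log n)^4 (by repeated integration by parts; each step lowers the log-exponent and produces a relatively O(1/log n) correction). Hence S_n ~ n^3 · (log n)^4.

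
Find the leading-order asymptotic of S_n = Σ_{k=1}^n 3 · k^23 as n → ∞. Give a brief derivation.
S_n ~ n^24 / 8

By integral comparison (Euler-Maclaurin), Σ_{k=1}^n 3 · k^23 = 3 · ∫_0^n x^23 dx + O(n^23) = 3 · n^24/24 = n^24 / 8 + O(n^23). (Equivalently, Faulhaber's formula gives the same leading term.)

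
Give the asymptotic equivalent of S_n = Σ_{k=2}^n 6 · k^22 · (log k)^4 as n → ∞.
S_n ~ 6 · n^23 · (log n)^4 / 23

By integral comparison, S_n = ∫_1^n 6 · x^22 · (log x)^4 dx + O(n^22 · (log n)^4). For the integral, the leading term of ∫_1^n x^22 (log x)^4 dx is n^23/23 · (log n)^4 (by repeated integration by parts; each step lowers the log-exponent and produces a relatively O(1/log n) correction). Hence S_n ~ 6 · n^23 · (log n)^4 / 23.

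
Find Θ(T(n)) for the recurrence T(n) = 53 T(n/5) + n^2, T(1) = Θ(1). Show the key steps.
T(n) = Θ(n^(log_5 53))

Master theorem: compare f(n) = n^2 to n^(log_5 53) where log_5 53 ≈ 2.467. Since 2 < log_5 53, we have f(n) = O(n^(log_5 53 − ε)) for some ε > 0 — Case 1. Hence T(n) = Θ(n^(log_5 53)).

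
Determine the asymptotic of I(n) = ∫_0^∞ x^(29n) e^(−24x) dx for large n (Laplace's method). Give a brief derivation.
I(n) ~ (sqrt(2π·29n) / 24) · (29n/(24e))^(29n)

Write the integrand as exp(29n ln x − 24x) and set f(x) = 29n ln x − 24x. Then f'(x) = 29n/x − 24 = 0 at x* = 29n/24, and f''(x*) = −29n/x*^2 = −24^2/(29n). Laplace's method (interior maximum) gives
  I(n) ~ e^(f(x*)) · sqrt(2π / |f''(x*)|)
        = exp(29n ln(29n/24) − 29n) · sqrt(2π · 29n / 24^2)
        = (29n/24)^(29n) e^(−29n) · sqrt(2π·29n) / 24
        = (sqrt(2π·29n) / 24) · (29n/(24e))^(29n).
This matches Γ(29n+1)/24^(29n+1) with Stirling applied to Γ.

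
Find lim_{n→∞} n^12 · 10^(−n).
lim = 0

Exponentials with base > 1 dominate every fixed polynomial: for any fixed c, n^c / 10^n → 0 as n → ∞ (e.g. by the ratio test, or by writing 10^n = e^(n ln 10) and noting e^(n ln 10) / n^c → ∞). Hence n^12 · 10^(−n) = n^12 / 10^n → 0.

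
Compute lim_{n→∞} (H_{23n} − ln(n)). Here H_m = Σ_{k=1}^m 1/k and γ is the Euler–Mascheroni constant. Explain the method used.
lim = ln 23 + γ

By Euler-Maclaurin, H_m = ln m + γ + O(1/m). So
  H_{23n} − ln(n) = ln(23n) + γ − ln(n) + O(1/n)
                       = ln(23/1) + γ + O(1/n).
Hence the limit is ln(23/1) + γ.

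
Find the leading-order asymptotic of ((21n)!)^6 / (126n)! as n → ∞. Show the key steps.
((21n)!)^6/(126n)! ~ ((2π·21n)^(5/2) / sqrt(6)) · 6^(−6·21n)  →  0

Write N = 21n. Stirling: N! ~ sqrt(2π N)(N/e)^N and (6N)! ~ sqrt(2π·6N)·(6N/e)^(6N).
  (N!)^6/(6N)! ~ (2π N)^(6/2) (N/e)^(6N) / [sqrt(2π·6N) (6N/e)^(6N)]
     = (2π N)^(6/2) / sqrt(2π·6N) · (N/(6N))^(6N)
     = (2π N)^((6−1)/2) / sqrt(6) · 6^(−6N).
Since 6^6 > 1, the factor 6^(−6N) decays exponentially, so the ratio → 0. Substituting N = 21n gives the stated form.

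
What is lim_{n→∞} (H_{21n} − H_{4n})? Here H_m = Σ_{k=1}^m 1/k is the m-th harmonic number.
lim = ln(21/4)

Euler-Maclaurin gives H_m = ln m + γ + 1/(2m) + O(1/m^2). The γ and O(1/m) terms cancel in the difference:
  H_{21n} − H_{4n} = ln(21n) − ln(4n) + O(1/n) = ln(21/4) + O(1/n).
Hence the limit is ln(21/4).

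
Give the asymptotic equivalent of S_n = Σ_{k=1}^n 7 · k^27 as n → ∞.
S_n ~ n^28 / 4

By integral comparison (Euler-Maclaurin), Σ_{k=1}^n 7 · k^27 = 7 · ∫_0^n x^27 dx + O(n^27) = 7 · n^28/28 = n^28 / 4 + O(n^27). (Equivalently, Faulhaber's formula gives the same leading term.)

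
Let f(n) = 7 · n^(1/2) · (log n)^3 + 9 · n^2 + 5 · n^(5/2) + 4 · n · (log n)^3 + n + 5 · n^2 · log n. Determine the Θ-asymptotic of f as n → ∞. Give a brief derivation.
f(n) ∈ Θ(n^(5/2))

Compare the terms by growth order. For large n, n^a · (log n)^b dominates n^a' · (log n)^b' iff a > a', or (a = a' and b > b'). Ranking the 6 terms shows the dominant one is 5 · n^(5/2). Hence f(n) ∈ Θ(n^(5/2)).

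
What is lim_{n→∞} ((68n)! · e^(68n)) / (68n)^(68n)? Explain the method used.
lim = ∞

Stirling: (68n)! ~ sqrt(2π·68n) · (68n/e)^(68n). Hence
  (68n)! · e^(68n) / (68n)^(68n) ~ sqrt(2π·68n) = sqrt(2π·68) · sqrt(n) → ∞.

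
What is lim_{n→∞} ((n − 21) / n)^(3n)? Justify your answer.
lim = e^(−63)

Rewrite as (1 − 21/n)^(3n). By the standard limit (1 + x/n)^n → e^x, we have (1 − 21/n)^n → e^(−21), and raising to the 3rd power gives e^(−63).
More precisely, ln[(1 − 21/n)^(3n)] = 3n · ln(1 − 21/n) = 3n · (-21/n + O(1/n^2)) = -63 + O(1/n) → -63.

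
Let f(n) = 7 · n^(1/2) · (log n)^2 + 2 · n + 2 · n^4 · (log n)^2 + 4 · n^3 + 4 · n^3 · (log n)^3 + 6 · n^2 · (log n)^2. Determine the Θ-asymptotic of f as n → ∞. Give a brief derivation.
f(n) ∈ Θ(n^4 · (log n)^2)

Compare the terms by growth order. For large n, n^a · (log n)^b dominates n^a' · (log n)^b' iff a > a', or (a = a' and b > b'). Ranking the 6 terms shows the dominant one is 2 · n^4 · (log n)^2. Hence f(n) ∈ Θ(n^4 · (log n)^2).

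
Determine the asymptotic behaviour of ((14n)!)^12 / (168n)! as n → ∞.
((14n)!)^12/(168n)! ~ ((2π·14n)^(11/2) / sqrt(12)) · 12^(−12·14n)  →  0

Write N = 14n. Stirling: N! ~ sqrt(2π N)(N/e)^N and (12N)! ~ sqrt(2π·12N)·(12N/e)^(12N).
  (N!)^12/(12N)! ~ (2π N)^(12/2) (N/e)^(12N) / [sqrt(2π·12N) (12N/e)^(12N)]
     = (2π N)^(12/2) / sqrt(2π·12N) · (N/(12N))^(12N)
     = (2π N)^((12−1)/2) / sqrt(12) · 12^(−12N).
Since 12^12 > 1, the factor 12^(−12N) decays exponentially, so the ratio → 0. Substituting N = 14n gives the stated form.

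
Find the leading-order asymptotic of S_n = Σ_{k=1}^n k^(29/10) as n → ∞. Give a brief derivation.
S_n ~ (10/39) · n^(39/10)

Integral comparison: Σ_{k=1}^n k^(29/10) = ∫_0^n x^(29/10) dx + O(n^(29/10)). The integral is n^(1 + 29/10) / (1 + 29/10) = n^((29+10)/10) / ((29+10)/10) = (10/39) · n^(39/10).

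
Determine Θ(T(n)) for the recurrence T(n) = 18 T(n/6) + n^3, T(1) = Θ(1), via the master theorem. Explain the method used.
T(n) = Θ(n^3)

log_6 18 ≈ 1.613. f(n) = n^3 dominates n^(log_6 18) since 3 > 1.613, and the regularity condition a·f(n/b) = 18·(n/6)^3 = (18/216)·n^3 ≤ c·f(n) holds with c = 18/216 ≈ 0.0833 < 1. So this is Case 3: T(n) = Θ(f(n)) = Θ(n^3).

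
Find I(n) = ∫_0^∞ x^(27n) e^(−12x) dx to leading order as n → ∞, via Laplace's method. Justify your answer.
I(n) ~ (sqrt(2π·27n) / 12) · (27n/(12e))^(27n)

Write the integrand as exp(27n ln x − 12x) and set f(x) = 27n ln x − 12x. Then f'(x) = 27n/x − 12 = 0 at x* = 27n/12, and f''(x*) = −27n/x*^2 = −12^2/(27n). Laplace's method (interior maximum) gives
  I(n) ~ e^(f(x*)) · sqrt(2π / |f''(x*)|)
        = exp(27n ln(27n/12) − 27n) · sqrt(2π · 27n / 12^2)
        = (27n/12)^(27n) e^(−27n) · sqrt(2π·27n) / 12
        = (sqrt(2π·27n) / 12) · (27n/(12e))^(27n).
This matches Γ(27n+1)/12^(27n+1) with Stirling applied to Γ.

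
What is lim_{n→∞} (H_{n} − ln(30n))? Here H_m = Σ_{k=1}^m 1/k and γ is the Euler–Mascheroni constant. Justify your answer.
lim = −ln 30 + γ

By Euler-Maclaurin, H_m = ln m + γ + O(1/m). So
  H_{n} − ln(30n) = ln(n) + γ − ln(30n) + O(1/n)
                       = ln(1/30) + γ + O(1/n).
Hence the limit is ln(1/30) + γ.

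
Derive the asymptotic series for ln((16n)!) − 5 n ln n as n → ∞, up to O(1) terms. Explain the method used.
ln((16n)!) − 5 n ln n = 11 n ln n + 16(ln 16 − 1) n + (1/2) ln(2π·16n) + O(1/n)

Stirling: ln((16n)!) = 16n ln(16n) − 16n + (1/2) ln(2π·16n) + O(1/n).
Expand 16n ln(16n) = 16n (ln n + ln 16) = 16n ln n + 16n ln 16.
Subtract 5n ln n: leading term is (16 − 5) n ln n = 11 n ln n. The next term is 16n ln 16 − 16n = 16(ln 16 − 1) n. Then the (1/2) ln(2π·16n) correction.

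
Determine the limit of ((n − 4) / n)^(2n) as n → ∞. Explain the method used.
lim = e^(−8)

Rewrite as (1 − 4/n)^(2n). By the standard limit (1 + x/n)^n → e^x, we have (1 − 4/n)^n → e^(−4), and raising to the 2nd power gives e^(−8).
More precisely, ln[(1 − 4/n)^(2n)] = 2n · ln(1 − 4/n) = 2n · (-4/n + O(1/n^2)) = -8 + O(1/n) → -8.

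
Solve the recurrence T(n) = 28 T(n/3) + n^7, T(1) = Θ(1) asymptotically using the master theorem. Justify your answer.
T(n) = Θ(n^7)

log_3 28 ≈ 3.033. f(n) = n^7 dominates n^(log_3 28) since 7 > 3.033, and the regularity condition a·f(n/b) = 28·(n/3)^7 = (28/2187)·n^7 ≤ c·f(n) holds with c = 28/2187 ≈ 0.0128 < 1. So this is Case 3: T(n) = Θ(f(n)) = Θ(n^7).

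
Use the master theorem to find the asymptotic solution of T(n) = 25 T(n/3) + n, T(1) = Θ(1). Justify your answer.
T(n) = Θ(n^(log_3 25))

Master theorem: compare f(n) = n to n^(log_3 25) where log_3 25 ≈ 2.930. Since 1 < log_3 25, we have f(n) = O(n^(log_3 25 − ε)) for some ε > 0 — Case 1. Hence T(n) = Θ(n^(log_3 25)).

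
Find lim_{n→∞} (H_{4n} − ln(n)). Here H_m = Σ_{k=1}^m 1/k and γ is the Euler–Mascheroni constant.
lim = ln 4 + γ

By Euler-Maclaurin, H_m = ln m + γ + O(1/m). So
  H_{4n} − ln(n) = ln(4n) + γ − ln(n) + O(1/n)
                       = ln(4/1) + γ + O(1/n).
Hence the limit is ln(4/1) + γ.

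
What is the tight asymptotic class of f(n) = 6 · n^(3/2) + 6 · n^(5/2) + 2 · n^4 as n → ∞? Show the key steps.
f(n) ∈ Θ(n^4)

Compare the terms by growth order. For large n, n^a · (log n)^b dominates n^a' · (log n)^b' iff a > a', or (a = a' and b > b'). Ranking the 3 terms shows the dominant one is 2 · n^4. Hence f(n) ∈ Θ(n^4).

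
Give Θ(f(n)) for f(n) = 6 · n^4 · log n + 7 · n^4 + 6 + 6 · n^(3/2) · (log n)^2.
f(n) ∈ Θ(n^4 · log n)

Compare the terms by growth order. For large n, n^a · (log n)^b dominates n^a' · (log n)^b' iff a > a', or (a = a' and b > b'). Ranking the 4 terms shows the dominant one is 6 · n^4 · log n. Hence f(n) ∈ Θ(n^4 · log n).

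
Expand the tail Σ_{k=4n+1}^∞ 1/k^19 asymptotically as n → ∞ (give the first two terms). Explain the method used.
Σ_{k>4n} 1/k^19 = 1/(18 · (4n)^18) − 1/(2 · (4n)^19) + O(1/(4n)^20)

Compare to the integral: ∫_{4n}^∞ x^(−19) dx = [−x^(−18)/18]_{4n}^∞ = 1/((19−1)·(4n)^18). The Euler-Maclaurin correction adds −f(4n)/2 = −1/(2·(4n)^19). Euler-Maclaurin then gives
  Σ_{k>4n} 1/k^19 = ∫_{4n}^∞ dx/x^19 − 1/(2·(4n)^19) + O(1/(4n)^20).
(Equivalently this is ζ(19) − Σ_{k≤4n} 1/k^19.)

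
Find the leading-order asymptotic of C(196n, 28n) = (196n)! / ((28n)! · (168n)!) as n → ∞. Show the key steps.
C(196n, 28n) ~ (823543/46656)^(28n) · sqrt(7/(12π·28n))

Write N = 28n. Apply Stirling to each factorial:
  (7N)! ~ sqrt(2π·7N) · (7N/e)^(7N),
  N! ~ sqrt(2π N) · (N/e)^N,
  (6N)! ~ sqrt(2π·6N) · (6N/e)^(6N).
The exponential factors combine to (7N)^(7N) / (N^N · (6N)^(6N)) = 7^(7N)/6^(6N) = (7^7/6^6)^N = (823543/46656)^N.
The square-root prefactors combine to sqrt(2π·7N) / (sqrt(2π N)·sqrt(2π·6N)) = sqrt(7 / (2π·6·N)) = sqrt(7/(12π·28n)).
Substituting N = 28n: C(196n, 28n) ~ (823543/46656)^(28n) · sqrt(7/(12π·28n)).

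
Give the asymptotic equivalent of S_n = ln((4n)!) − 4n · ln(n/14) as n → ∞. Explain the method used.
S_n ~ 4n · (ln 56 − 1) + O(ln n)

Stirling: ln((4n)!) = 4n ln(4n) − 4n + O(ln n).
  S_n = 4n ln(4n) − 4n − 4n ln(n/14) + O(ln n)
      = 4n ln(4n) − 4n ln n + 4n ln 14 − 4n + O(ln n)
      = 4n ln 4 + 4n ln 14 − 4n + O(ln n)
      = 4n (ln 56 − 1) + O(ln n).
Numerically ln(56) − 1 ≈ 3.0254.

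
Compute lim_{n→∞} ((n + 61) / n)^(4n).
lim = e^244

Rewrite as (1 + 61/n)^(4n). By the standard limit (1 + x/n)^n → e^x, we have (1 + 61/n)^n → e^61, and raising to the 4th power gives e^244.
More precisely, ln[(1 + 61/n)^(4n)] = 4n · ln(1 + 61/n) = 4n · (61/n + O(1/n^2)) = 244 + O(1/n) → 244.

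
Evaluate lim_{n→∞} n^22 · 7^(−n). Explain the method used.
lim = 0

Exponentials with base > 1 dominate every fixed polynomial: for any fixed c, n^c / 7^n → 0 as n → ∞ (e.g. by the ratio test, or by writing 7^n = e^(n ln 7) and noting e^(n ln 7) / n^c → ∞). Hence n^22 · 7^(−n) = n^22 / 7^n → 0.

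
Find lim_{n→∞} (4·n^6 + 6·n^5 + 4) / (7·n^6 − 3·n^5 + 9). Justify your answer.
lim = 4/7

For large n the leading n^6 terms dominate both numerator and denominator. Dividing top and bottom by n^6, every other term tends to 0, leaving 4/7.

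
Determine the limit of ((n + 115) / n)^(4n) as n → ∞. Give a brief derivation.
lim = e^460

Rewrite as (1 + 115/n)^(4n). By the standard limit (1 + x/n)^n → e^x, we have (1 + 115/n)^n → e^115, and raising to the 4th power gives e^460.
More precisely, ln[(1 + 115/n)^(4n)] = 4n · ln(1 + 115/n) = 4n · (115/n + O(1/n^2)) = 460 + O(1/n) → 460.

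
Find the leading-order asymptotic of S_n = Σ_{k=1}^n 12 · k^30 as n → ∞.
S_n ~ 12 · n^31 / 31

By integral comparison (Euler-Maclaurin), Σ_{k=1}^n 12 · k^30 = 12 · ∫_0^n x^30 dx + O(n^30) = 12 · n^31/31 + O(n^30). (Equivalently, Faulhaber's formula gives the same leading term.)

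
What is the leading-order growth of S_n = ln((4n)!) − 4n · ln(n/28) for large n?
S_n ~ 4n · (ln 112 − 1) + O(ln n)

Stirling: ln((4n)!) = 4n ln(4n) − 4n + O(ln n).
  S_n = 4n ln(4n) − 4n − 4n ln(n/28) + O(ln n)
      = 4n ln(4n) − 4n ln n + 4n ln 28 − 4n + O(ln n)
      = 4n ln 4 + 4n ln 28 − 4n + O(ln n)
      = 4n (ln 112 − 1) + O(ln n).
Numerically ln(112) − 1 ≈ 3.7185.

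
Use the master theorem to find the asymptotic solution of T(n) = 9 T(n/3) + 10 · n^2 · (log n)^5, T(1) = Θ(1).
T(n) = Θ(n^2 · (log n)^6)

Here log_3 9 = 2 and f(n) = 10 · n^2 · (log n)^5 = Θ(n^(log_3 9) · (log n)^5). This is the extended Case 2 of the master theorem (f matches the critical exponent up to log factors), giving T(n) = Θ(n^(log_3 9) · (log n)^(5+1)) = Θ(n^2 · (log n)^6).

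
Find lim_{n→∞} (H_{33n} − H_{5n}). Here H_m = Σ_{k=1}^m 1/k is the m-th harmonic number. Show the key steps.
lim = ln(33/5)

Euler-Maclaurin gives H_m = ln m + γ + 1/(2m) + O(1/m^2). The γ and O(1/m) terms cancel in the difference:
  H_{33n} − H_{5n} = ln(33n) − ln(5n) + O(1/n) = ln(33/5) + O(1/n).
Hence the limit is ln(33/5).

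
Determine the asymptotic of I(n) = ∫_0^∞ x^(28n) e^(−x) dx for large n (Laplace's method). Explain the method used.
I(n) ~ sqrt(2π·28n) · (28n/e)^(28n)

Write the integrand as exp(28n ln x − x) and set f(x) = 28n ln x − x. Then f'(x) = 28n/x − 1 = 0 at x* = 28n, and f''(x*) = −28n/x*^2 = −1/(28n). Laplace's method (interior maximum) gives
  I(n) ~ e^(f(x*)) · sqrt(2π / |f''(x*)|)
        = exp(28n ln(28n) − 28n) · sqrt(2π · 28n)
        = (28n)^(28n) e^(−28n) · sqrt(2π·28n)
        = sqrt(2π·28n) · (28n/e)^(28n).
This matches Γ(28n+1) with Stirling applied to Γ.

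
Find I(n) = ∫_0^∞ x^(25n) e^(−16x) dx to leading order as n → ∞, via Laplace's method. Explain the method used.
I(n) ~ (sqrt(2π·25n) / 16) · (25n/(16e))^(25n)

Write the integrand as exp(25n ln x − 16x) and set f(x) = 25n ln x − 16x. Then f'(x) = 25n/x − 16 = 0 at x* = 25n/16, and f''(x*) = −25n/x*^2 = −16^2/(25n). Laplace's method (interior maximum) gives
  I(n) ~ e^(f(x*)) · sqrt(2π / |f''(x*)|)
        = exp(25n ln(25n/16) − 25n) · sqrt(2π · 25n / 16^2)
        = (25n/16)^(25n) e^(−25n) · sqrt(2π·25n) / 16
        = (sqrt(2π·25n) / 16) · (25n/(16e))^(25n).
This matches Γ(25n+1)/16^(25n+1) with Stirling applied to Γ.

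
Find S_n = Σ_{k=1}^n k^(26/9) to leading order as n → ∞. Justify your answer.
S_n ~ (9/35) · n^(35/9)

Integral comparison: Σ_{k=1}^n k^(26/9) = ∫_0^n x^(26/9) dx + O(n^(26/9)). The integral is n^(1 + 26/9) / (1 + 26/9) = n^((26+9)/9) / ((26+9)/9) = (9/35) · n^(35/9).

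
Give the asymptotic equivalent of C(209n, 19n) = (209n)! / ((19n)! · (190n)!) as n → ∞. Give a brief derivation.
C(209n, 19n) ~ (285311670611/10000000000)^(19n) · sqrt(11/(20π·19n))

Write N = 19n. Apply Stirling to each factorial:
  (11N)! ~ sqrt(2π·11N) · (11N/e)^(11N),
  N! ~ sqrt(2π N) · (N/e)^N,
  (10N)! ~ sqrt(2π·10N) · (10N/e)^(10N).
The exponential factors combine to (11N)^(11N) / (N^N · (10N)^(10N)) = 11^(11N)/10^(10N) = (11^11/10^10)^N = (285311670611/10000000000)^N.
The square-root prefactors combine to sqrt(2π·11N) / (sqrt(2π N)·sqrt(2π·10N)) = sqrt(11 / (2π·10·N)) = sqrt(11/(20π·19n)).
Substituting N = 19n: C(209n, 19n) ~ (285311670611/10000000000)^(19n) · sqrt(11/(20π·19n)).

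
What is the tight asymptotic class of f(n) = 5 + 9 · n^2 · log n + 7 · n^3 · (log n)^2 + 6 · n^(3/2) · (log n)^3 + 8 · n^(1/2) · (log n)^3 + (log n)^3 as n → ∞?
f(n) ∈ Θ(n^3 · (log n)^2)

Compare the terms by growth order. For large n, n^a · (log n)^b dominates n^a' · (log n)^b' iff a > a', or (a = a' and b > b'). Ranking the 6 terms shows the dominant one is 7 · n^3 · (log n)^2. Hence f(n) ∈ Θ(n^3 · (log n)^2).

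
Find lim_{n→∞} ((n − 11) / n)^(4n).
lim = e^(−44)

Rewrite as (1 − 11/n)^(4n). By the standard limit (1 + x/n)^n → e^x, we have (1 − 11/n)^n → e^(−11), and raising to the 4th power gives e^(−44).
More precisely, ln[(1 − 11/n)^(4n)] = 4n · ln(1 − 11/n) = 4n · (-11/n + O(1/n^2)) = -44 + O(1/n) → -44.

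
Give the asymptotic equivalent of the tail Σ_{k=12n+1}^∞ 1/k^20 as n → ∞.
Σ_{k>12n} 1/k^20 ~ 1/(19 · (12n)^19)

Compare to the integral: ∫_{12n}^∞ x^(−20) dx = [−x^(−19)/19]_{12n}^∞ = 1/((20−1)·(12n)^19). Euler-Maclaurin then gives
  Σ_{k>12n} 1/k^20 = ∫_{12n}^∞ dx/x^20 − 1/(2·(12n)^20) + O(1/(12n)^21).
(Equivalently this is ζ(20) − Σ_{k≤12n} 1/k^20.)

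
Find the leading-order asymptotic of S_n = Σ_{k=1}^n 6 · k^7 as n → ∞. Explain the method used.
S_n ~ 3 · n^8 / 4

By integral comparison (Euler-Maclaurin), Σ_{k=1}^n 6 · k^7 = 6 · ∫_0^n x^7 dx + O(n^7) = 6 · n^8/8 = 3 · n^8 / 4 + O(n^7). (Equivalently, Faulhaber's formula gives the same leading term.)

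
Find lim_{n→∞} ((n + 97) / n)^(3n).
lim = e^291

Rewrite as (1 + 97/n)^(3n). By the standard limit (1 + x/n)^n → e^x, we have (1 + 97/n)^n → e^97, and raising to the 3rd power gives e^291.
More precisely, ln[(1 + 97/n)^(3n)] = 3n · ln(1 + 97/n) = 3n · (97/n + O(1/n^2)) = 291 + O(1/n) → 291.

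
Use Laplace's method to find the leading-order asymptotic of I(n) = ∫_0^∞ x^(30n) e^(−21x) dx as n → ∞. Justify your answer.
I(n) ~ (sqrt(2π·30n) / 21) · (30n/(21e))^(30n)

Write the integrand as exp(30n ln x − 21x) and set f(x) = 30n ln x − 21x. Then f'(x) = 30n/x − 21 = 0 at x* = 30n/21, and f''(x*) = −30n/x*^2 = −21^2/(30n). Laplace's method (interior maximum) gives
  I(n) ~ e^(f(x*)) · sqrt(2π / |f''(x*)|)
        = exp(30n ln(30n/21) − 30n) · sqrt(2π · 30n / 21^2)
        = (30n/21)^(30n) e^(−30n) · sqrt(2π·30n) / 21
        = (sqrt(2π·30n) / 21) · (30n/(21e))^(30n).
This matches Γ(30n+1)/21^(30n+1) with Stirling applied to Γ.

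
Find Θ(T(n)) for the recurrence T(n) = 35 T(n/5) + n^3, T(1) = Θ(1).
T(n) = Θ(n^3)

log_5 35 ≈ 2.209. f(n) = n^3 dominates n^(log_5 35) since 3 > 2.209, and the regularity condition a·f(n/b) = 35·(n/5)^3 = (35/125)·n^3 ≤ c·f(n) holds with c = 35/125 ≈ 0.28 < 1. So this is Case 3: T(n) = Θ(f(n)) = Θ(n^3).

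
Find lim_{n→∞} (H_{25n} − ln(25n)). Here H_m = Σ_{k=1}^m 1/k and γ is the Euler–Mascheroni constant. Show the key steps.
lim = γ

By Euler-Maclaurin, H_m = ln m + γ + O(1/m). So
  H_{25n} − ln(25n) = ln(25n) + γ − ln(25n) + O(1/n)
                       = ln(25/25) + γ + O(1/n).
Hence the limit is γ (since ln 1 = 0).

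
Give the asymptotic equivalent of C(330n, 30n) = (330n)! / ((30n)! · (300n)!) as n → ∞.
C(330n, 30n) ~ (285311670611/10000000000)^(30n) · sqrt(11/(20π·30n))

Write N = 30n. Apply Stirling to each factorial:
  (11N)! ~ sqrt(2π·11N) · (11N/e)^(11N),
  N! ~ sqrt(2π N) · (N/e)^N,
  (10N)! ~ sqrt(2π·10N) · (10N/e)^(10N).
The exponential factors combine to (11N)^(11N) / (N^N · (10N)^(10N)) = 11^(11N)/10^(10N) = (11^11/10^10)^N = (285311670611/10000000000)^N.
The square-root prefactors combine to sqrt(2π·11N) / (sqrt(2π N)·sqrt(2π·10N)) = sqrt(11 / (2π·10·N)) = sqrt(11/(20π·30n)).
Substituting N = 30n: C(330n, 30n) ~ (285311670611/10000000000)^(30n) · sqrt(11/(20π·30n)).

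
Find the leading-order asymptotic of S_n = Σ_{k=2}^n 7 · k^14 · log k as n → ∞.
S_n ~ 7 · n^15 log n / 15 − 7 · n^15 / 225

By integral comparison, S_n = ∫_1^n 7 · x^14 · log x dx + O(n^14 · log n). For the integral, ∫ x^14 log x dx = n^15 log n / 15 − n^15/225 (integration by parts). Hence S_n ~ 7 · n^15 log n / 15 − 7 · n^15 / 225.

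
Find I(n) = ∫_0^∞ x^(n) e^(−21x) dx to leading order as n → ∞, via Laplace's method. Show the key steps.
I(n) ~ (sqrt(2π·n) / 21) · (n/(21e))^(n)

Write the integrand as exp(n ln x − 21x) and set f(x) = n ln x − 21x. Then f'(x) = n/x − 21 = 0 at x* = n/21, and f''(x*) = −n/x*^2 = −21^2/(n). Laplace's method (interior maximum) gives
  I(n) ~ e^(f(x*)) · sqrt(2π / |f''(x*)|)
        = exp(n ln(n/21) − n) · sqrt(2π · n / 21^2)
        = (n/21)^(n) e^(−n) · sqrt(2π·n) / 21
        = (sqrt(2π·n) / 21) · (n/(21e))^(n).
This matches Γ(n+1)/21^(n+1) with Stirling applied to Γ.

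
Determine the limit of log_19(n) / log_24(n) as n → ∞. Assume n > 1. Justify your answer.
lim = ln(24) / ln(19) = log_19(24)

Change of base: log_19(n) = ln n / ln 19 and log_24(n) = ln n / ln 24. The ratio is (ln n / ln 19) · (ln 24 / ln n) = ln 24 / ln 19, a constant independent of n. So the limit is ln 24 / ln 19 = log_19(24).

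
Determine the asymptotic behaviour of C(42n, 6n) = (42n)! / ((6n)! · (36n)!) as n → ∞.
C(42n, 6n) ~ (823543/46656)^(6n) · sqrt(7/(12π·6n))

Write N = 6n. Apply Stirling to each factorial:
  (7N)! ~ sqrt(2π·7N) · (7N/e)^(7N),
  N! ~ sqrt(2π N) · (N/e)^N,
  (6N)! ~ sqrt(2π·6N) · (6N/e)^(6N).
The exponential factors combine to (7N)^(7N) / (N^N · (6N)^(6N)) = 7^(7N)/6^(6N) = (7^7/6^6)^N = (823543/46656)^N.
The square-root prefactors combine to sqrt(2π·7N) / (sqrt(2π N)·sqrt(2π·6N)) = sqrt(7 / (2π·6·N)) = sqrt(7/(12π·6n)).
Substituting N = 6n: C(42n, 6n) ~ (823543/46656)^(6n) · sqrt(7/(12π·6n)).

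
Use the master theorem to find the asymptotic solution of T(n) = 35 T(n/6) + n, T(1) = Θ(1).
T(n) = Θ(n^(log_6 35))

Master theorem: compare f(n) = n to n^(log_6 35) where log_6 35 ≈ 1.984. Since 1 < log_6 35, we have f(n) = O(n^(log_6 35 − ε)) for some ε > 0 — Case 1. Hence T(n) = Θ(n^(log_6 35)).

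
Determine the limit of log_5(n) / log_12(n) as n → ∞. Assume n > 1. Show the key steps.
lim = ln(12) / ln(5) = log_5(12)

Change of base: log_5(n) = ln n / ln 5 and log_12(n) = ln n / ln 12. The ratio is (ln n / ln 5) · (ln 12 / ln n) = ln 12 / ln 5, a constant independent of n. So the limit is ln 12 / ln 5 = log_5(12).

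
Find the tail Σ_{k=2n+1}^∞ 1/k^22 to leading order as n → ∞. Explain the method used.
Σ_{k>2n} 1/k^22 ~ 1/(21 · (2n)^21)

Compare to the integral: ∫_{2n}^∞ x^(−22) dx = [−x^(−21)/21]_{2n}^∞ = 1/((22−1)·(2n)^21). Euler-Maclaurin then gives
  Σ_{k>2n} 1/k^22 = ∫_{2n}^∞ dx/x^22 − 1/(2·(2n)^22) + O(1/(2n)^23).
(Equivalently this is ζ(22) − Σ_{k≤2n} 1/k^22.)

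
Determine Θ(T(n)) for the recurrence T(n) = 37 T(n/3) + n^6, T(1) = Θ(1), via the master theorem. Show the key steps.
T(n) = Θ(n^6)

log_3 37 ≈ 3.287. f(n) = n^6 dominates n^(log_3 37) since 6 > 3.287, and the regularity condition a·f(n/b) = 37·(n/3)^6 = (37/729)·n^6 ≤ c·f(n) holds with c = 37/729 ≈ 0.0508 < 1. So this is Case 3: T(n) = Θ(f(n)) = Θ(n^6).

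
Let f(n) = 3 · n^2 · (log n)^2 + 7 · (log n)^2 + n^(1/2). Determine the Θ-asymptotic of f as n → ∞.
f(n) ∈ Θ(n^2 · (log n)^2)

Compare the terms by growth order. For large n, n^a · (log n)^b dominates n^a' · (log n)^b' iff a > a', or (a = a' and b > b'). Ranking the 3 terms shows the dominant one is 3 · n^2 · (log n)^2. Hence f(n) ∈ Θ(n^2 · (log n)^2).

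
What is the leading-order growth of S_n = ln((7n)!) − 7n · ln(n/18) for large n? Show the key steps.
S_n ~ 7n · (ln 126 − 1) + O(ln n)

Stirling: ln((7n)!) = 7n ln(7n) − 7n + O(ln n).
  S_n = 7n ln(7n) − 7n − 7n ln(n/18) + O(ln n)
      = 7n ln(7n) − 7n ln n + 7n ln 18 − 7n + O(ln n)
      = 7n ln 7 + 7n ln 18 − 7n + O(ln n)
      = 7n (ln 126 − 1) + O(ln n).
Numerically ln(126) − 1 ≈ 3.8363.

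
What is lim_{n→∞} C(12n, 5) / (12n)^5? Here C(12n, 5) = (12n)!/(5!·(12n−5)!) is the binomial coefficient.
lim = 1/5! = 1/120

With N = 12n → ∞: C(N, 5) / N^5 = [N(N−1)…(N−4)] / (5! · N^5) = (1/5!) · 1 · (1 − 1/(12n)) · (1 − 2/(12n)) · (1 − 3/(12n)) · (1 − 4/(12n)). Each factor → 1 as N → ∞, so the limit is 1/5! = 1/120.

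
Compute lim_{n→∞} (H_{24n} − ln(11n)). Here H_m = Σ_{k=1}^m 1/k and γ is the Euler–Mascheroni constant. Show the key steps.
lim = ln(24/11) + γ

By Euler-Maclaurin, H_m = ln m + γ + O(1/m). So
  H_{24n} − ln(11n) = ln(24n) + γ − ln(11n) + O(1/n)
                       = ln(24/11) + γ + O(1/n).
Hence the limit is ln(24/11) + γ.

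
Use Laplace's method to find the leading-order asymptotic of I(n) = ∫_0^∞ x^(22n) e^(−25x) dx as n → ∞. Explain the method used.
I(n) ~ (sqrt(2π·22n) / 25) · (22n/(25e))^(22n)

Write the integrand as exp(22n ln x − 25x) and set f(x) = 22n ln x − 25x. Then f'(x) = 22n/x − 25 = 0 at x* = 22n/25, and f''(x*) = −22n/x*^2 = −25^2/(22n). Laplace's method (interior maximum) gives
  I(n) ~ e^(f(x*)) · sqrt(2π / |f''(x*)|)
        = exp(22n ln(22n/25) − 22n) · sqrt(2π · 22n / 25^2)
        = (22n/25)^(22n) e^(−22n) · sqrt(2π·22n) / 25
        = (sqrt(2π·22n) / 25) · (22n/(25e))^(22n).
This matches Γ(22n+1)/25^(22n+1) with Stirling applied to Γ.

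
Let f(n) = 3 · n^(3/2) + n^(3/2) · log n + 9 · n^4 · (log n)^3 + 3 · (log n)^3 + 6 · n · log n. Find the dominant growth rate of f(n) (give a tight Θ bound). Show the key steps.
f(n) ∈ Θ(n^4 · (log n)^3)

Compare the terms by growth order. For large n, n^a · (log n)^b dominates n^a' · (log n)^b' iff a > a', or (a = a' and b > b'). Ranking the 5 terms shows the dominant one is 9 · n^4 · (log n)^3. Hence f(n) ∈ Θ(n^4 · (log n)^3).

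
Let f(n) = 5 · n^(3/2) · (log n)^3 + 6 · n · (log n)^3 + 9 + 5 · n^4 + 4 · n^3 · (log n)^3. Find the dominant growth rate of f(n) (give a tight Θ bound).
f(n) ∈ Θ(n^4)

Compare the terms by growth order. For large n, n^a · (log n)^b dominates n^a' · (log n)^b' iff a > a', or (a = a' and b > b'). Ranking the 5 terms shows the dominant one is 5 · n^4. Hence f(n) ∈ Θ(n^4).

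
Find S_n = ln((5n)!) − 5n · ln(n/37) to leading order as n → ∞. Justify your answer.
S_n ~ 5n · (ln 185 − 1) + O(ln n)

Stirling: ln((5n)!) = 5n ln(5n) − 5n + O(ln n).
  S_n = 5n ln(5n) − 5n − 5n ln(n/37) + O(ln n)
      = 5n ln(5n) − 5n ln n + 5n ln 37 − 5n + O(ln n)
      = 5n ln 5 + 5n ln 37 − 5n + O(ln n)
      = 5n (ln 185 − 1) + O(ln n).
Numerically ln(185) − 1 ≈ 4.2204.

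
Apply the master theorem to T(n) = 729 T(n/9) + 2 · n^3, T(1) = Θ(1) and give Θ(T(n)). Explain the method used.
T(n) = Θ(n^3 log n)

log_9 729 = 3, and f(n) = 2 · n^3 = Θ(n^(log_9 729)). This is Case 2 of the master theorem: T(n) = Θ(f(n) · log n) = Θ(n^3 log n).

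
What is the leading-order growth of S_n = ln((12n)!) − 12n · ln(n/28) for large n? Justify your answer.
S_n ~ 12n · (ln 336 − 1) + O(ln n)

Stirling: ln((12n)!) = 12n ln(12n) − 12n + O(ln n).
  S_n = 12n ln(12n) − 12n − 12n ln(n/28) + O(ln n)
      = 12n ln(12n) − 12n ln n + 12n ln 28 − 12n + O(ln n)
      = 12n ln 12 + 12n ln 28 − 12n + O(ln n)
      = 12n (ln 336 − 1) + O(ln n).
Numerically ln(336) − 1 ≈ 4.8171.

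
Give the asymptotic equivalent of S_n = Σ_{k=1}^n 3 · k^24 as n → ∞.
S_n ~ 3 · n^25 / 25

By integral comparison (Euler-Maclaurin), Σ_{k=1}^n 3 · k^24 = 3 · ∫_0^n x^24 dx + O(n^24) = 3 · n^25/25 + O(n^24). (Equivalently, Faulhaber's formula gives the same leading term.)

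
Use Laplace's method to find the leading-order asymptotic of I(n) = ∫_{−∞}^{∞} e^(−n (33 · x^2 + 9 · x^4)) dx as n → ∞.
I(n) ~ sqrt(π/(33n))

φ(x) = 33 · x^2 + 9 · x^4 has its unique global minimum at x* = 0 (since φ'(x) = 66x + 36x^3 = 0 only at x = 0 for real x with both coefficients positive, and φ → ∞ as |x| → ∞). At x* = 0, φ(0) = 0 and φ''(0) = 66. Laplace's method then gives
  I(n) ~ sqrt(2π / (n · φ''(0))) · e^(−n φ(0)) = sqrt(2π / (66n)) = sqrt(π/(33n)).
The 9 · x^4 term contributes only at subleading order (an O(1/n) relative correction).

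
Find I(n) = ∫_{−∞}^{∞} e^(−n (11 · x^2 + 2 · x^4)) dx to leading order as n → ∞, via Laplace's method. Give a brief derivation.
I(n) ~ sqrt(π/(11n))

φ(x) = 11 · x^2 + 2 · x^4 has its unique global minimum at x* = 0 (since φ'(x) = 22x + 8x^3 = 0 only at x = 0 for real x with both coefficients positive, and φ → ∞ as |x| → ∞). At x* = 0, φ(0) = 0 and φ''(0) = 22. Laplace's method then gives
  I(n) ~ sqrt(2π / (n · φ''(0))) · e^(−n φ(0)) = sqrt(2π / (22n)) = sqrt(π/(11n)).
The 2 · x^4 term contributes only at subleading order (an O(1/n) relative correction).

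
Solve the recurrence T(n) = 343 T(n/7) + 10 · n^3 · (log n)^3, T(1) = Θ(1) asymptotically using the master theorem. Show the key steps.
T(n) = Θ(n^3 · (log n)^4)

Here log_7 343 = 3 and f(n) = 10 · n^3 · (log n)^3 = Θ(n^(log_7 343) · (log n)^3). This is the extended Case 2 of the master theorem (f matches the critical exponent up to log factors), giving T(n) = Θ(n^(log_7 343) · (log n)^(3+1)) = Θ(n^3 · (log n)^4).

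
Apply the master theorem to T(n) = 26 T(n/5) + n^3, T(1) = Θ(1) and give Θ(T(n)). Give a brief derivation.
T(n) = Θ(n^3)

log_5 26 ≈ 2.024. f(n) = n^3 dominates n^(log_5 26) since 3 > 2.024, and the regularity condition a·f(n/b) = 26·(n/5)^3 = (26/125)·n^3 ≤ c·f(n) holds with c = 26/125 ≈ 0.208 < 1. So this is Case 3: T(n) = Θ(f(n)) = Θ(n^3).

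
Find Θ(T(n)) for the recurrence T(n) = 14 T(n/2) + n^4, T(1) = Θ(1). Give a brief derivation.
T(n) = Θ(n^4)

log_2 14 ≈ 3.807. f(n) = n^4 dominates n^(log_2 14) since 4 > 3.807, and the regularity condition a·f(n/b) = 14·(n/2)^4 = (14/16)·n^4 ≤ c·f(n) holds with c = 14/16 ≈ 0.875 < 1. So this is Case 3: T(n) = Θ(f(n)) = Θ(n^4).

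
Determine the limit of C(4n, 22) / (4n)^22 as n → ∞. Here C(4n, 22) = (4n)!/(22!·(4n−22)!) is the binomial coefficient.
lim = 1/22! = 1/1124000727777607680000

With N = 4n → ∞: C(N, 22) / N^22 = [N(N−1)…(N−21)] / (22! · N^22) = (1/22!) · 1 · (1 − 1/(4n)) · … · (1 − 21/(4n)). Each factor → 1 as N → ∞, so the limit is 1/22! = 1/1124000727777607680000.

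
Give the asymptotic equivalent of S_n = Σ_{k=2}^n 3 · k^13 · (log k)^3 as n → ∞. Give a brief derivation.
S_n ~ 3 · n^14 · (log n)^3 / 14

By integral comparison, S_n = ∫_1^n 3 · x^13 · (log x)^3 dx + O(n^13 · (log n)^3). For the integral, the leading term of ∫_1^n x^13 (log x)^3 dx is n^14/14 · (log n)^3 (by repeated integration by parts; each step lowers the log-exponent and produces a relatively O(1/log n) correction). Hence S_n ~ 3 · n^14 · (log n)^3 / 14.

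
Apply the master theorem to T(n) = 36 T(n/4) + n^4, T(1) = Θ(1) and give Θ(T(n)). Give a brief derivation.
T(n) = Θ(n^4)

log_4 36 ≈ 2.585. f(n) = n^4 dominates n^(log_4 36) since 4 > 2.585, and the regularity condition a·f(n/b) = 36·(n/4)^4 = (36/256)·n^4 ≤ c·f(n) holds with c = 36/256 ≈ 0.141 < 1. So this is Case 3: T(n) = Θ(f(n)) = Θ(n^4).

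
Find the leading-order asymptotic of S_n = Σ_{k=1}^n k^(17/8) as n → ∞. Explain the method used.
S_n ~ (8/25) · n^(25/8)

Integral comparison: Σ_{k=1}^n k^(17/8) = ∫_0^n x^(17/8) dx + O(n^(17/8)). The integral is n^(1 + 17/8) / (1 + 17/8) = n^((17+8)/8) / ((17+8)/8) = (8/25) · n^(25/8).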